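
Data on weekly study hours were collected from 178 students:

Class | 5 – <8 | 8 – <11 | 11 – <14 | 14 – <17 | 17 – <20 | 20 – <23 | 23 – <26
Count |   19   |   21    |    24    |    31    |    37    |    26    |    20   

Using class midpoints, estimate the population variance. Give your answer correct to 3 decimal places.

Midpoints: 6.5, 9.5, 12.5, 15.5, 18.5, 21.5, 24.5
n = 178, Σfm = 2837, mean = 15.9382
Σfm² = 50582.5
Σf(m − x̄)² = Σfm² − (Σfm)²/n = 50582.5 − 2837²/178 = 5365.8202
Population variance = 5365.8202 / 178 = 30.1451

30.145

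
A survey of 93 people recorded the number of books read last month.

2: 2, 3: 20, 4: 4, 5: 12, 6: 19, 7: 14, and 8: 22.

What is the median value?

6

Cumulative frequencies: 2, 22, 26, 38, 57, 71, 93
n = 93, so the median is the value in position (n+1)/2 = 47.
Position 47 falls at value 6.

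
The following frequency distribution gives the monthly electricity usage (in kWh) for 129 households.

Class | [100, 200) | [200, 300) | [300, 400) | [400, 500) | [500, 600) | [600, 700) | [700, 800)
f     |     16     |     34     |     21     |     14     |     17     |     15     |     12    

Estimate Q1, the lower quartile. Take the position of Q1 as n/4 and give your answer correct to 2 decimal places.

247.79

Cumulative frequencies: 16, 50, 71, 85, 102, 117, 129
n = 129; position = n/4 = 32.25.
This falls in the class [200, 300): L = 200, F = 16, f = 34, h = 100.
Lower quartile ≈ 200 + ((32.25 − 16) / 34) × 100 = 247.7941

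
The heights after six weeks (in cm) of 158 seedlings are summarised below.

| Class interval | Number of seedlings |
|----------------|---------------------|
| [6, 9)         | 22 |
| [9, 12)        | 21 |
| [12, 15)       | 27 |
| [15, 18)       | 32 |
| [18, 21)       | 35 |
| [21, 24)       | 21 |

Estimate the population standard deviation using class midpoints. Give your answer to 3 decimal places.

Midpoints: 7.5, 10.5, 13.5, 16.5, 19.5, 22.5
n = 158, Σfm = 2433, mean = 15.3987
Σfm² = 41125.5
Σf(m − x̄)² = Σfm² − (Σfm)²/n = 41125.5 − 2433²/158 = 3660.3797
Population variance = 3660.3797 / 158 = 23.1670
Standard deviation = √23.1670 = 4.8132

4.813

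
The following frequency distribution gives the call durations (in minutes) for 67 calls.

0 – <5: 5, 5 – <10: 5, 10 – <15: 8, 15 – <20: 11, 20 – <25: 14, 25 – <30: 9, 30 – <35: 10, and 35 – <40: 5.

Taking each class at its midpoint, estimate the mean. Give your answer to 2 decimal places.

Midpoints: 2.5, 7.5, 12.5, 17.5, 22.5, 27.5, 32.5, 37.5
Σfm = 5×2.5 + 5×7.5 + 8×12.5 + 11×17.5 + 14×22.5 + 9×27.5 + 10×32.5 + 5×37.5 = 1417.5
n = Σf = 67
Mean = 1417.5 / 67 = 21.1567

21.16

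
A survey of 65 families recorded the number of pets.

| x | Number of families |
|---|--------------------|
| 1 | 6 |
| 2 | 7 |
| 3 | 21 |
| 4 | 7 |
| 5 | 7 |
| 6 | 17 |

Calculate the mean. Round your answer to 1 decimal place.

Values: 1, 2, 3, 4, 5, 6
Σfx = 6×1 + 7×2 + 21×3 + 7×4 + 7×5 + 17×6 = 248
n = Σf = 65
Mean = 248 / 65 = 3.8154

3.8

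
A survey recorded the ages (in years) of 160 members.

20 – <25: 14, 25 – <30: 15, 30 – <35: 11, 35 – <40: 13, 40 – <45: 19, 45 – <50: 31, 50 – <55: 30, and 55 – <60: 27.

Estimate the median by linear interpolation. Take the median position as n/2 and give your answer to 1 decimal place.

46.3

Cumulative frequencies: 14, 29, 40, 53, 72, 103, 133, 160
n = 160; position = n/2 = 80.
This falls in the class 45 – <50: L = 45, F = 72, f = 31, h = 5.
Median ≈ 45 + ((80 − 72) / 31) × 5 = 46.2903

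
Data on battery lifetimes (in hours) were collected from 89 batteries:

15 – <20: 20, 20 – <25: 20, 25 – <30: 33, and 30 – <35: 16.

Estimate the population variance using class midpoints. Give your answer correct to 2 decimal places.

Midpoints: 17.5, 22.5, 27.5, 32.5
n = 89, Σfm = 2227.5, mean = 25.0281
Σfm² = 58106.25
Σf(m − x̄)² = Σfm² − (Σfm)²/n = 58106.25 − 2227.5²/89 = 2356.1798
Population variance = 2356.1798 / 89 = 26.4739

26.47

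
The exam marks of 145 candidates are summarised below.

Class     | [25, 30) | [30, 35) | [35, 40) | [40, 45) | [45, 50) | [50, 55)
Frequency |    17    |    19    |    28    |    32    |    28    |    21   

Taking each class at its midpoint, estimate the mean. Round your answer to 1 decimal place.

40.9

Midpoints: 27.5, 32.5, 37.5, 42.5, 47.5, 52.5
Σfm = 17×27.5 + 19×32.5 + 28×37.5 + 32×42.5 + 28×47.5 + 21×52.5 = 5927.5
n = Σf = 145
Mean = 5927.5 / 145 = 40.8793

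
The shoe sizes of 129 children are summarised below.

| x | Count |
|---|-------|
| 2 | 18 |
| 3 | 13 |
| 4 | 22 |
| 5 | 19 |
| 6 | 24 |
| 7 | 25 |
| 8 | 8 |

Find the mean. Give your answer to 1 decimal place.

Values: 2, 3, 4, 5, 6, 7, 8
Σfx = 18×2 + 13×3 + 22×4 + 19×5 + 24×6 + 25×7 + 8×8 = 641
n = Σf = 129
Mean = 641 / 129 = 4.9690

5.0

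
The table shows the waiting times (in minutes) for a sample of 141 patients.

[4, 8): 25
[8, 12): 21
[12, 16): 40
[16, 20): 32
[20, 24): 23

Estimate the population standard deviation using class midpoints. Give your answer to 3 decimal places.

5.269

Midpoints: 6, 10, 14, 18, 22
n = 141, Σfm = 2002, mean = 14.1986
Σfm² = 32340
Σf(m − x̄)² = Σfm² − (Σfm)²/n = 32340 − 2002²/141 = 3914.4397
Population variance = 3914.4397 / 141 = 27.7620
Standard deviation = √27.7620 = 5.2690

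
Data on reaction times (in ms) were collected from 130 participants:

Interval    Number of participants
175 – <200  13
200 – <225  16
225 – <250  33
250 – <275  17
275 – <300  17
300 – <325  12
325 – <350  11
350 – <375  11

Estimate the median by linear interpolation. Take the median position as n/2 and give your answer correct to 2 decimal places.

Cumulative frequencies: 13, 29, 62, 79, 96, 108, 119, 130
n = 130; position = n/2 = 65.
This falls in the class 250 – <275: L = 250, F = 62, f = 17, h = 25.
Median ≈ 250 + ((65 − 62) / 17) × 25 = 254.4118

254.41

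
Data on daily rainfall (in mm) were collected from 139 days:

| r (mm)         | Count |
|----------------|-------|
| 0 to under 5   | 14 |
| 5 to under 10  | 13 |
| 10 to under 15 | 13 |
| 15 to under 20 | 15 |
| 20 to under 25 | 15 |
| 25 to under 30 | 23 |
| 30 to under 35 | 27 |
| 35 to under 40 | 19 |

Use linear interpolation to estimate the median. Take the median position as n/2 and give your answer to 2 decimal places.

Cumulative frequencies: 14, 27, 40, 55, 70, 93, 120, 139
n = 139; position = n/2 = 69.5.
This falls in the class 20 to under 25: L = 20, F = 55, f = 15, h = 5.
Median ≈ 20 + ((69.5 − 55) / 15) × 5 = 24.8333

24.83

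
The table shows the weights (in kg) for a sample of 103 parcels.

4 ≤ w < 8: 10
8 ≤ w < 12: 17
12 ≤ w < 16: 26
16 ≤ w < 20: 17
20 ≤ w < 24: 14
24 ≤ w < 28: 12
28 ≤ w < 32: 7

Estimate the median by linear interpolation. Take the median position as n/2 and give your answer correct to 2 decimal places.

Cumulative frequencies: 10, 27, 53, 70, 84, 96, 103
n = 103; position = n/2 = 51.5.
This falls in the class 12 ≤ w < 16: L = 12, F = 27, f = 26, h = 4.
Median ≈ 12 + ((51.5 − 27) / 26) × 4 = 15.7692

15.77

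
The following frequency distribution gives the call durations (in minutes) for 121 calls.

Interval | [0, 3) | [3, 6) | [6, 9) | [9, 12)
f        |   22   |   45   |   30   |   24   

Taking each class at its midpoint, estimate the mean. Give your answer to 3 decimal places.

Midpoints: 1.5, 4.5, 7.5, 10.5
Σfm = 22×1.5 + 45×4.5 + 30×7.5 + 24×10.5 = 712.5
n = Σf = 121
Mean = 712.5 / 121 = 5.8884

5.888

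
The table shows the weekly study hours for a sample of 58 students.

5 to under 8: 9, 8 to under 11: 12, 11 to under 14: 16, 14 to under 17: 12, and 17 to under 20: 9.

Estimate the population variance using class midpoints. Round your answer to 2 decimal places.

14.90

Midpoints: 6.5, 9.5, 12.5, 15.5, 18.5
n = 58, Σfm = 725, mean = 12.5000
Σfm² = 9926.5
Σf(m − x̄)² = Σfm² − (Σfm)²/n = 9926.5 − 725²/58 = 864.0000
Population variance = 864.0000 / 58 = 14.8966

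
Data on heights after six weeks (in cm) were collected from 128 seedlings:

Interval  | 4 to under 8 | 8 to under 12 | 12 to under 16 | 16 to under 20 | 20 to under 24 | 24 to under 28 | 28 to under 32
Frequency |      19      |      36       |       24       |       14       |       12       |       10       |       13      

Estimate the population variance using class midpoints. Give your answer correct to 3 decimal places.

Midpoints: 6, 10, 14, 18, 22, 26, 30
n = 128, Σfm = 1976, mean = 15.4375
Σfm² = 37792
Σf(m − x̄)² = Σfm² − (Σfm)²/n = 37792 − 1976²/128 = 7287.5000
Population variance = 7287.5000 / 128 = 56.9336

56.934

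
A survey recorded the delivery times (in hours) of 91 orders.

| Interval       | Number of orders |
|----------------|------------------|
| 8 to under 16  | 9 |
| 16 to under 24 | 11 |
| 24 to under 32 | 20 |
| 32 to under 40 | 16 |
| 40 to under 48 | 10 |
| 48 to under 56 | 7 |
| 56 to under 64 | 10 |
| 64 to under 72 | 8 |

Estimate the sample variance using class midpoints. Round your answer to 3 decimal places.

282.897

Midpoints: 12, 20, 28, 36, 44, 52, 60, 68
n = 91, Σfm = 3412, mean = 37.4945
Σfm² = 153392
Σf(m − x̄)² = Σfm² − (Σfm)²/n = 153392 − 3412²/91 = 25460.7473
Sample variance = 25460.7473 / 90 = 282.8972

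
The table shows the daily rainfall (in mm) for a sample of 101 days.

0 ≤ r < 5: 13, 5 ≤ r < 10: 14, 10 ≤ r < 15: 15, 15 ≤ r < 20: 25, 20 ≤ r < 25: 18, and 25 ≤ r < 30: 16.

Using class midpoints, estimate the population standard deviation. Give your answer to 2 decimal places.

8.02

Midpoints: 2.5, 7.5, 12.5, 17.5, 22.5, 27.5
n = 101, Σfm = 1607.5, mean = 15.9158
Σfm² = 32081.25
Σf(m − x̄)² = Σfm² − (Σfm)²/n = 32081.25 − 1607.5²/101 = 6496.5347
Population variance = 6496.5347 / 101 = 64.3221
Standard deviation = √64.3221 = 8.0201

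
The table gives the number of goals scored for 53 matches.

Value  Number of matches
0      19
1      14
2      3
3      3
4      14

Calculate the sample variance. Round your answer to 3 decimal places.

Values: 0, 1, 2, 3, 4
n = 53, Σfx = 85, mean = 1.6038
Σfx² = 277
Σf(x − x̄)² = Σfx² − (Σfx)²/n = 277 − 85²/53 = 140.6792
Sample variance = 140.6792 / 52 = 2.7054

2.705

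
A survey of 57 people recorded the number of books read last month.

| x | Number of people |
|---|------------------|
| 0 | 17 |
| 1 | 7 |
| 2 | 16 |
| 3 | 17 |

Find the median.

2

Cumulative frequencies: 17, 24, 40, 57
n = 57, so the median is the value in position (n+1)/2 = 29.
Position 29 falls at value 2.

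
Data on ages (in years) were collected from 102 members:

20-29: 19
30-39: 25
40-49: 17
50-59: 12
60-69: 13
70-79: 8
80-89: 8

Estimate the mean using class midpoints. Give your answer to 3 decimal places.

Midpoints: 24.5, 34.5, 44.5, 54.5, 64.5, 74.5, 84.5
Σfm = 19×24.5 + 25×34.5 + 17×44.5 + 12×54.5 + 13×64.5 + 8×74.5 + 8×84.5 = 4849
n = Σf = 102
Mean = 4849 / 102 = 47.5392

47.539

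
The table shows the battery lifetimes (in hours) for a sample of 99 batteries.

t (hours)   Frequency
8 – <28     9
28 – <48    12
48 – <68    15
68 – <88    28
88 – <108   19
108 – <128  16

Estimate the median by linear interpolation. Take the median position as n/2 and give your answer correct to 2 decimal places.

77.64

Cumulative frequencies: 9, 21, 36, 64, 83, 99
n = 99; position = n/2 = 49.5.
This falls in the class 68 – <88: L = 68, F = 36, f = 28, h = 20.
Median ≈ 68 + ((49.5 − 36) / 28) × 20 = 77.6429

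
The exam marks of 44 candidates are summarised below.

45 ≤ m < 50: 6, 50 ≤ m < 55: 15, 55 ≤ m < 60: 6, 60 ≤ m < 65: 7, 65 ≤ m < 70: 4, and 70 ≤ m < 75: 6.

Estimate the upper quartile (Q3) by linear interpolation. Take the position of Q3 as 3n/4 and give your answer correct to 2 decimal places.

Cumulative frequencies: 6, 21, 27, 34, 38, 44
n = 44; position = 3n/4 = 33.
This falls in the class 60 ≤ m < 65: L = 60, F = 27, f = 7, h = 5.
Upper quartile ≈ 60 + ((33 − 27) / 7) × 5 = 64.2857

64.29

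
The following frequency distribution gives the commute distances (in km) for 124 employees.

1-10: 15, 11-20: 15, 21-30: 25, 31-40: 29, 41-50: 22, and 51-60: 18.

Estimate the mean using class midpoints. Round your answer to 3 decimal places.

Midpoints: 5.5, 15.5, 25.5, 35.5, 45.5, 55.5
Σfm = 15×5.5 + 15×15.5 + 25×25.5 + 29×35.5 + 22×45.5 + 18×55.5 = 3982
n = Σf = 124
Mean = 3982 / 124 = 32.1129

32.113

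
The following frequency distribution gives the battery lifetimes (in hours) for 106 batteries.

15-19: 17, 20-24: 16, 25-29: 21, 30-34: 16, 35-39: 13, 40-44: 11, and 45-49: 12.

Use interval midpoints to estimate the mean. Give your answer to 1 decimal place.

Midpoints: 17, 22, 27, 32, 37, 42, 47
Σfm = 17×17 + 16×22 + 21×27 + 16×32 + 13×37 + 11×42 + 12×47 = 3227
n = Σf = 106
Mean = 3227 / 106 = 30.4434

30.4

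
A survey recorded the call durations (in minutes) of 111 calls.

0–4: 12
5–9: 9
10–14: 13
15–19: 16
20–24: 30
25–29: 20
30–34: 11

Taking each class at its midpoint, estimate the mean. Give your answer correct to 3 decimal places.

Midpoints: 2, 7, 12, 17, 22, 27, 32
Σfm = 12×2 + 9×7 + 13×12 + 16×17 + 30×22 + 20×27 + 11×32 = 2067
n = Σf = 111
Mean = 2067 / 111 = 18.6216

18.622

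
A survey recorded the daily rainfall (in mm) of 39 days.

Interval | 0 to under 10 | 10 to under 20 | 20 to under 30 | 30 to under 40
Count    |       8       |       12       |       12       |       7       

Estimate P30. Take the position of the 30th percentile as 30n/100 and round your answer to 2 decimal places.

13.08

Cumulative frequencies: 8, 20, 32, 39
n = 39; position = 30n/100 = 11.7.
This falls in the class 10 to under 20: L = 10, F = 8, f = 12, h = 10.
30th percentile ≈ 10 + ((11.7 − 8) / 12) × 10 = 13.0833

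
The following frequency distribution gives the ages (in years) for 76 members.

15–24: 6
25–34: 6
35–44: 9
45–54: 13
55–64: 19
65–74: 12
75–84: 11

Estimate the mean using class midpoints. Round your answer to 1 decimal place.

54.4

Midpoints: 19.5, 29.5, 39.5, 49.5, 59.5, 69.5, 79.5
Σfm = 6×19.5 + 6×29.5 + 9×39.5 + 13×49.5 + 19×59.5 + 12×69.5 + 11×79.5 = 4132
n = Σf = 76
Mean = 4132 / 76 = 54.3684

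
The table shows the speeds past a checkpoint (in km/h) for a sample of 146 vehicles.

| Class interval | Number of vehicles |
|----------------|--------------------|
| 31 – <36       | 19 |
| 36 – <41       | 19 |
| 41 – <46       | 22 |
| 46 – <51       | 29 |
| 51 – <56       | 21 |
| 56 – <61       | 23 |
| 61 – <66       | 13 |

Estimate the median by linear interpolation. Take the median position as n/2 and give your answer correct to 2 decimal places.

48.24

Cumulative frequencies: 19, 38, 60, 89, 110, 133, 146
n = 146; position = n/2 = 73.
This falls in the class 46 – <51: L = 46, F = 60, f = 29, h = 5.
Median ≈ 46 + ((73 − 60) / 29) × 5 = 48.2414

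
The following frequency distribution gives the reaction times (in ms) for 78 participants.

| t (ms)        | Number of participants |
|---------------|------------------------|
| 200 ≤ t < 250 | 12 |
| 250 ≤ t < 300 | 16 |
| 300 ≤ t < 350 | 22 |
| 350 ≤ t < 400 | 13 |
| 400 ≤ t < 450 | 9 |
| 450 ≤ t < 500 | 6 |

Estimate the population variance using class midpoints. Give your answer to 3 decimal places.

Midpoints: 225, 275, 325, 375, 425, 475
n = 78, Σfm = 25800, mean = 330.7692
Σfm² = 8948750
Σf(m − x̄)² = Σfm² − (Σfm)²/n = 8948750 − 25800²/78 = 414903.8462
Population variance = 414903.8462 / 78 = 5319.2801

5319.280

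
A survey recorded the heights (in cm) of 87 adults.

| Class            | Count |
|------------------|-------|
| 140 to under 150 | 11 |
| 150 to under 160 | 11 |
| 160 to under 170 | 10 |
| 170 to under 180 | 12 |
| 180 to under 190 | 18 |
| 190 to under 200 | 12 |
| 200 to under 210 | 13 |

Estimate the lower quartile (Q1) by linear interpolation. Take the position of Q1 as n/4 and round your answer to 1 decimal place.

Cumulative frequencies: 11, 22, 32, 44, 62, 74, 87
n = 87; position = n/4 = 21.75.
This falls in the class 150 to under 160: L = 150, F = 11, f = 11, h = 10.
Lower quartile ≈ 150 + ((21.75 − 11) / 11) × 10 = 159.7727

159.8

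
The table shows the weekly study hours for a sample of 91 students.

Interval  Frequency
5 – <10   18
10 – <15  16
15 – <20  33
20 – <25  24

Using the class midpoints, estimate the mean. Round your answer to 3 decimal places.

15.962

Midpoints: 7.5, 12.5, 17.5, 22.5
Σfm = 18×7.5 + 16×12.5 + 33×17.5 + 24×22.5 = 1452.5
n = Σf = 91
Mean = 1452.5 / 91 = 15.9615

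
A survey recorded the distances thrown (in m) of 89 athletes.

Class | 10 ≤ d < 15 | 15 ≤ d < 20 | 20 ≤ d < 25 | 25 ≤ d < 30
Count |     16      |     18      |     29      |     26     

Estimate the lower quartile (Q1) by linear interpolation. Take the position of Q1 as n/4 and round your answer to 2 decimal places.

16.74

Cumulative frequencies: 16, 34, 63, 89
n = 89; position = n/4 = 22.25.
This falls in the class 15 ≤ d < 20: L = 15, F = 16, f = 18, h = 5.
Lower quartile ≈ 15 + ((22.25 − 16) / 18) × 5 = 16.7361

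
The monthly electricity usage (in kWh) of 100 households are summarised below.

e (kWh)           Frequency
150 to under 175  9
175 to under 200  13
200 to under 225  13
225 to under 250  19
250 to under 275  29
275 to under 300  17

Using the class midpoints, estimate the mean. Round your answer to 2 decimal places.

236.75

Midpoints: 162.5, 187.5, 212.5, 237.5, 262.5, 287.5
Σfm = 9×162.5 + 13×187.5 + 13×212.5 + 19×237.5 + 29×262.5 + 17×287.5 = 23675
n = Σf = 100
Mean = 23675 / 100 = 236.7500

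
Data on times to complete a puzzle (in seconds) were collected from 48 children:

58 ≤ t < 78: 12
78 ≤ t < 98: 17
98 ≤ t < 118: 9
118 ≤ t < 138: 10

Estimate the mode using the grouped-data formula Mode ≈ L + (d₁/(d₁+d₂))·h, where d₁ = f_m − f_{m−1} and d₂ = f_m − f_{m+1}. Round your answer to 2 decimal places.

Modal class: 78 ≤ t < 98 (highest frequency 17).
d₁ = 17 − 12 = 5, d₂ = 17 − 9 = 8
Mode ≈ 78 + (5/(5+8)) × 20 = 78 + 7.6923 = 85.6923

85.69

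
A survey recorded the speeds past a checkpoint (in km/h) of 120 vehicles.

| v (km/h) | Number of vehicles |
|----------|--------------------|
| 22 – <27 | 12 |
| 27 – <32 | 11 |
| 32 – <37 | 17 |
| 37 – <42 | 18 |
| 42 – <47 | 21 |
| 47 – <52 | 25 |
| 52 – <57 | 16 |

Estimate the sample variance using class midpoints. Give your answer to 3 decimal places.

87.787

Midpoints: 24.5, 29.5, 34.5, 39.5, 44.5, 49.5, 54.5
n = 120, Σfm = 4960, mean = 41.3333
Σfm² = 215460
Σf(m − x̄)² = Σfm² − (Σfm)²/n = 215460 − 4960²/120 = 10446.6667
Sample variance = 10446.6667 / 119 = 87.7871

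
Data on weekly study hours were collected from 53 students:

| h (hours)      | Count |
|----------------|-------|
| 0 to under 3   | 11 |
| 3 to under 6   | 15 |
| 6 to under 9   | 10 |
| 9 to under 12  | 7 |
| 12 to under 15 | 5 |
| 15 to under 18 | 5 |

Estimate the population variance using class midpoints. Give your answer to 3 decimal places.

Midpoints: 1.5, 4.5, 7.5, 10.5, 13.5, 16.5
n = 53, Σfm = 382.5, mean = 7.2170
Σfm² = 3935.25
Σf(m − x̄)² = Σfm² − (Σfm)²/n = 3935.25 − 382.5²/53 = 1174.7547
Population variance = 1174.7547 / 53 = 22.1652

22.165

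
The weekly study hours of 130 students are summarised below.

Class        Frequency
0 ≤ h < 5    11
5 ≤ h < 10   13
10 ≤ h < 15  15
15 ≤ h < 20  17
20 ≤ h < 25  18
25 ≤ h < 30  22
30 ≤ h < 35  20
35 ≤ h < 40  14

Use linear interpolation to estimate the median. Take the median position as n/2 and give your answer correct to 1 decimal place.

22.5

Cumulative frequencies: 11, 24, 39, 56, 74, 96, 116, 130
n = 130; position = n/2 = 65.
This falls in the class 20 ≤ h < 25: L = 20, F = 56, f = 18, h = 5.
Median ≈ 20 + ((65 − 56) / 18) × 5 = 22.5000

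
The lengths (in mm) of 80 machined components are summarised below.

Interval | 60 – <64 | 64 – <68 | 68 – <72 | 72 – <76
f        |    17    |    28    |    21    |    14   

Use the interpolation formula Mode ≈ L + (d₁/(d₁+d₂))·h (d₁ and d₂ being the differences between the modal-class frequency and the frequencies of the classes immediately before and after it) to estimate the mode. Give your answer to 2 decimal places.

66.44

Modal class: 64 – <68 (highest frequency 28).
d₁ = 28 − 17 = 11, d₂ = 28 − 21 = 7
Mode ≈ 64 + (11/(11+7)) × 4 = 64 + 2.4444 = 66.4444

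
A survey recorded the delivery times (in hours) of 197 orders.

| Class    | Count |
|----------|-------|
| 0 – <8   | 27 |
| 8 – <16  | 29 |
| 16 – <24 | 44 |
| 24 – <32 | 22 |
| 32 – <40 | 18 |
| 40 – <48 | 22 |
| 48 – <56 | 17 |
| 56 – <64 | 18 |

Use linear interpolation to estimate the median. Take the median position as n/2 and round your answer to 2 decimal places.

Cumulative frequencies: 27, 56, 100, 122, 140, 162, 179, 197
n = 197; position = n/2 = 98.5.
This falls in the class 16 – <24: L = 16, F = 56, f = 44, h = 8.
Median ≈ 16 + ((98.5 − 56) / 44) × 8 = 23.7273

23.73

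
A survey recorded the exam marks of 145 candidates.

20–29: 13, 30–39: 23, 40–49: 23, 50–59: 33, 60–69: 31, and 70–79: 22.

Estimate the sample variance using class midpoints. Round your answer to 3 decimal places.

Midpoints: 24.5, 34.5, 44.5, 54.5, 64.5, 74.5
n = 145, Σfm = 7572.5, mean = 52.2241
Σfm² = 429816.25
Σf(m − x̄)² = Σfm² − (Σfm)²/n = 429816.25 − 7572.5²/145 = 34348.9655
Sample variance = 34348.9655 / 144 = 238.5345

238.534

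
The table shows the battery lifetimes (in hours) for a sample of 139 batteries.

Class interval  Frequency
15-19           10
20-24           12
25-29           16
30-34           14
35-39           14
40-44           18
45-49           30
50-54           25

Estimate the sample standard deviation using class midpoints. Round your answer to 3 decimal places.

11.278

Midpoints: 17, 22, 27, 32, 37, 42, 47, 52
n = 139, Σfm = 5298, mean = 38.1151
Σfm² = 219486
Σf(m − x̄)² = Σfm² − (Σfm)²/n = 219486 − 5298²/139 = 17552.1583
Sample variance = 17552.1583 / 138 = 127.1896
Standard deviation = √127.1896 = 11.2778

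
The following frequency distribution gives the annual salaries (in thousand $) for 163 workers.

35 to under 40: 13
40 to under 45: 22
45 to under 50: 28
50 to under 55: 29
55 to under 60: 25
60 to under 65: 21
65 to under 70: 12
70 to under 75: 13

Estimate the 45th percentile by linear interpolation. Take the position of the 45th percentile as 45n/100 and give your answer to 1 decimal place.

51.8

Cumulative frequencies: 13, 35, 63, 92, 117, 138, 150, 163
n = 163; position = 45n/100 = 73.35.
This falls in the class 50 to under 55: L = 50, F = 63, f = 29, h = 5.
45th percentile ≈ 50 + ((73.35 − 63) / 29) × 5 = 51.7845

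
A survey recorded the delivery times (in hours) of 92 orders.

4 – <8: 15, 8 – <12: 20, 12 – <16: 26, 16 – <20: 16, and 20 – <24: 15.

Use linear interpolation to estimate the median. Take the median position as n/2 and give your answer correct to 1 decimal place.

Cumulative frequencies: 15, 35, 61, 77, 92
n = 92; position = n/2 = 46.
This falls in the class 12 – <16: L = 12, F = 35, f = 26, h = 4.
Median ≈ 12 + ((46 − 35) / 26) × 4 = 13.6923

13.7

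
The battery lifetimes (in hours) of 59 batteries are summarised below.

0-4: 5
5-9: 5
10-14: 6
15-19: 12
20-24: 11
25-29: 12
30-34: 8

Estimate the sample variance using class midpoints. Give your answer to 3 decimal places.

81.341

Midpoints: 2, 7, 12, 17, 22, 27, 32
n = 59, Σfm = 1143, mean = 19.3729
Σfm² = 26861
Σf(m − x̄)² = Σfm² − (Σfm)²/n = 26861 − 1143²/59 = 4717.7966
Sample variance = 4717.7966 / 58 = 81.3413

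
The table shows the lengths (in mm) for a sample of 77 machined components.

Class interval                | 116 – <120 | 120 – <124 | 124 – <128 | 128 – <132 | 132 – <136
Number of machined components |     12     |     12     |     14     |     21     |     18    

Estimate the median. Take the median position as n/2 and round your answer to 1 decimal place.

128.1

Cumulative frequencies: 12, 24, 38, 59, 77
n = 77; position = n/2 = 38.5.
This falls in the class 128 – <132: L = 128, F = 38, f = 21, h = 4.
Median ≈ 128 + ((38.5 − 38) / 21) × 4 = 128.0952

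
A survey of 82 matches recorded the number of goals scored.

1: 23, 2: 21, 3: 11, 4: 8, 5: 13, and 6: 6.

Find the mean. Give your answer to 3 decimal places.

2.817

Values: 1, 2, 3, 4, 5, 6
Σfx = 23×1 + 21×2 + 11×3 + 8×4 + 13×5 + 6×6 = 231
n = Σf = 82
Mean = 231 / 82 = 2.8171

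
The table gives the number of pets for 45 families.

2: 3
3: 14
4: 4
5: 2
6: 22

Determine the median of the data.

5

Cumulative frequencies: 3, 17, 21, 23, 45
n = 45, so the median is the value in position (n+1)/2 = 23.
Position 23 falls at value 5.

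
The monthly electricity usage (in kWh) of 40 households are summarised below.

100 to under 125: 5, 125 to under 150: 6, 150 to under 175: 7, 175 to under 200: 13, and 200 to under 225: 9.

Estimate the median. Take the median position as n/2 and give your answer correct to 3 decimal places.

Cumulative frequencies: 5, 11, 18, 31, 40
n = 40; position = n/2 = 20.
This falls in the class 175 to under 200: L = 175, F = 18, f = 13, h = 25.
Median ≈ 175 + ((20 − 18) / 13) × 25 = 178.8462

178.846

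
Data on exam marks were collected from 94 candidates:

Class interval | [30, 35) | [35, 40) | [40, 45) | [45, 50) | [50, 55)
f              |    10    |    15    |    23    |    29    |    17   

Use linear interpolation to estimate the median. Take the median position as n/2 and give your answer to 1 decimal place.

Cumulative frequencies: 10, 25, 48, 77, 94
n = 94; position = n/2 = 47.
This falls in the class [40, 45): L = 40, F = 25, f = 23, h = 5.
Median ≈ 40 + ((47 − 25) / 23) × 5 = 44.7826

44.8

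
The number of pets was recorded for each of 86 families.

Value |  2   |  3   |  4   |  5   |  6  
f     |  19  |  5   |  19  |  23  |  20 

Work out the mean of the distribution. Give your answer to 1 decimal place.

4.2

Values: 2, 3, 4, 5, 6
Σfx = 19×2 + 5×3 + 19×4 + 23×5 + 20×6 = 364
n = Σf = 86
Mean = 364 / 86 = 4.2326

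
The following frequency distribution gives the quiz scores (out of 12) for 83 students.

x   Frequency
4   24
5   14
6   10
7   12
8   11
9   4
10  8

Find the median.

6

Cumulative frequencies: 24, 38, 48, 60, 71, 75, 83
n = 83, so the median is the value in position (n+1)/2 = 42.
Position 42 falls at value 6.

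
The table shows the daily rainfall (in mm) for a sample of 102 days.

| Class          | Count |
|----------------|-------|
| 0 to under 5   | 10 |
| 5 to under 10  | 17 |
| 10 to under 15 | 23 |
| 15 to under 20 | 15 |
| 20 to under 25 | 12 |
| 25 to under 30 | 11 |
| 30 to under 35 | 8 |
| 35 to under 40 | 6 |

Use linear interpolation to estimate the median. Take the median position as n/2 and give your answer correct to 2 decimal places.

15.33

Cumulative frequencies: 10, 27, 50, 65, 77, 88, 96, 102
n = 102; position = n/2 = 51.
This falls in the class 15 to under 20: L = 15, F = 50, f = 15, h = 5.
Median ≈ 15 + ((51 − 50) / 15) × 5 = 15.3333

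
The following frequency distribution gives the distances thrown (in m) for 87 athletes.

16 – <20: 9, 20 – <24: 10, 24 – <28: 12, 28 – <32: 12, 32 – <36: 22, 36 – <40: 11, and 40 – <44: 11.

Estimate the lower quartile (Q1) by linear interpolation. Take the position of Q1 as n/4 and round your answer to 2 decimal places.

Cumulative frequencies: 9, 19, 31, 43, 65, 76, 87
n = 87; position = n/4 = 21.75.
This falls in the class 24 – <28: L = 24, F = 19, f = 12, h = 4.
Lower quartile ≈ 24 + ((21.75 − 19) / 12) × 4 = 24.9167

24.92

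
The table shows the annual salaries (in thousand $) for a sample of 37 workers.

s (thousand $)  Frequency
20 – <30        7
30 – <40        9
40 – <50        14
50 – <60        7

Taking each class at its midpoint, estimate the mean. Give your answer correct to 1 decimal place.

40.7

Midpoints: 25, 35, 45, 55
Σfm = 7×25 + 9×35 + 14×45 + 7×55 = 1505
n = Σf = 37
Mean = 1505 / 37 = 40.6757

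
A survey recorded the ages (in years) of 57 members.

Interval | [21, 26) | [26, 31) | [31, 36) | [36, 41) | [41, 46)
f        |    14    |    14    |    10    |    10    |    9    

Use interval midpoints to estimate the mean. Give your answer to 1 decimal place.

Midpoints: 23.5, 28.5, 33.5, 38.5, 43.5
Σfm = 14×23.5 + 14×28.5 + 10×33.5 + 10×38.5 + 9×43.5 = 1839.5
n = Σf = 57
Mean = 1839.5 / 57 = 32.2719

32.3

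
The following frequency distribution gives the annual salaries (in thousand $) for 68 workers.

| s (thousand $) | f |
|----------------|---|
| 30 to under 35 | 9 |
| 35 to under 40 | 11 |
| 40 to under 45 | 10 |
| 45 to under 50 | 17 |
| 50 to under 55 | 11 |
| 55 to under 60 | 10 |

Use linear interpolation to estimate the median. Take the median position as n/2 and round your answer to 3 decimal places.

Cumulative frequencies: 9, 20, 30, 47, 58, 68
n = 68; position = n/2 = 34.
This falls in the class 45 to under 50: L = 45, F = 30, f = 17, h = 5.
Median ≈ 45 + ((34 − 30) / 17) × 5 = 46.1765

46.176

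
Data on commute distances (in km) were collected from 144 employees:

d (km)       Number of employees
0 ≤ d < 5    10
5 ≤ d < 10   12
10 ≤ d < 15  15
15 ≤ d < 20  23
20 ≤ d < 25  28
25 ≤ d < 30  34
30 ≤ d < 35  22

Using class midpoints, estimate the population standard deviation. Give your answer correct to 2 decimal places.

Midpoints: 2.5, 7.5, 12.5, 17.5, 22.5, 27.5, 32.5
n = 144, Σfm = 2985, mean = 20.7292
Σfm² = 73250
Σf(m − x̄)² = Σfm² − (Σfm)²/n = 73250 − 2985²/144 = 11373.4375
Population variance = 11373.4375 / 144 = 78.9822
Standard deviation = √78.9822 = 8.8872

8.89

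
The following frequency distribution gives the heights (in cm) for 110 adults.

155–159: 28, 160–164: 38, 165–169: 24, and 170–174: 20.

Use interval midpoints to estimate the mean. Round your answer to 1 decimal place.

163.6

Midpoints: 157, 162, 167, 172
Σfm = 28×157 + 38×162 + 24×167 + 20×172 = 18000
n = Σf = 110
Mean = 18000 / 110 = 163.6364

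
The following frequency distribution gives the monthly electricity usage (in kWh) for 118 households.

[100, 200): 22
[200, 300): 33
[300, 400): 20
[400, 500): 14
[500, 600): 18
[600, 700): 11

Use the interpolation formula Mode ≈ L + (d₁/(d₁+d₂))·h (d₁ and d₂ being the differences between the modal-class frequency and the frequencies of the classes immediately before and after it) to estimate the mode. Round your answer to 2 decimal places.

245.83

Modal class: [200, 300) (highest frequency 33).
d₁ = 33 − 22 = 11, d₂ = 33 − 20 = 13
Mode ≈ 200 + (11/(11+13)) × 100 = 200 + 45.8333 = 245.8333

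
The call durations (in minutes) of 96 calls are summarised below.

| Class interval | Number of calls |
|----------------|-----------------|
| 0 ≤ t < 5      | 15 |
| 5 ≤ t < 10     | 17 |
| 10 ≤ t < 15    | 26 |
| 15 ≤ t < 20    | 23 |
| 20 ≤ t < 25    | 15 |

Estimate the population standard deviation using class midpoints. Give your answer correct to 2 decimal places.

6.45

Midpoints: 2.5, 7.5, 12.5, 17.5, 22.5
n = 96, Σfm = 1230, mean = 12.8125
Σfm² = 19750
Σf(m − x̄)² = Σfm² − (Σfm)²/n = 19750 − 1230²/96 = 3990.6250
Population variance = 3990.6250 / 96 = 41.5690
Standard deviation = √41.5690 = 6.4474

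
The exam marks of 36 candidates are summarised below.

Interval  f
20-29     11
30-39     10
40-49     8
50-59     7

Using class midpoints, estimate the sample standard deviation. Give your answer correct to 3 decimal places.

Midpoints: 24.5, 34.5, 44.5, 54.5
n = 36, Σfm = 1352, mean = 37.5556
Σfm² = 55139
Σf(m − x̄)² = Σfm² − (Σfm)²/n = 55139 − 1352²/36 = 4363.8889
Sample variance = 4363.8889 / 35 = 124.6825
Standard deviation = √124.6825 = 11.1661

11.166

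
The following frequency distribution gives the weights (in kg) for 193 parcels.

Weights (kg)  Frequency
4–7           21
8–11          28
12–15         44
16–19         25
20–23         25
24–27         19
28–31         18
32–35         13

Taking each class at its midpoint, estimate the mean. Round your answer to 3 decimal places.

Midpoints: 5.5, 9.5, 13.5, 17.5, 21.5, 25.5, 29.5, 33.5
Σfm = 21×5.5 + 28×9.5 + 44×13.5 + 25×17.5 + 25×21.5 + 19×25.5 + 18×29.5 + 13×33.5 = 3401.5
n = Σf = 193
Mean = 3401.5 / 193 = 17.6244

17.624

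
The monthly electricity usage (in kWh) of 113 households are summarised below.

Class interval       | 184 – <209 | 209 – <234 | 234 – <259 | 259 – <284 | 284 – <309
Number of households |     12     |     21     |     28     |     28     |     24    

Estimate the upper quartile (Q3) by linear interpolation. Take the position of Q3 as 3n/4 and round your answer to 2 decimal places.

280.21

Cumulative frequencies: 12, 33, 61, 89, 113
n = 113; position = 3n/4 = 84.75.
This falls in the class 259 – <284: L = 259, F = 61, f = 28, h = 25.
Upper quartile ≈ 259 + ((84.75 − 61) / 28) × 25 = 280.2054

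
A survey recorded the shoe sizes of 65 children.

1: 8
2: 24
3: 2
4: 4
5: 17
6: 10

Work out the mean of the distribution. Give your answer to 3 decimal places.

Values: 1, 2, 3, 4, 5, 6
Σfx = 8×1 + 24×2 + 2×3 + 4×4 + 17×5 + 10×6 = 223
n = Σf = 65
Mean = 223 / 65 = 3.4308

3.431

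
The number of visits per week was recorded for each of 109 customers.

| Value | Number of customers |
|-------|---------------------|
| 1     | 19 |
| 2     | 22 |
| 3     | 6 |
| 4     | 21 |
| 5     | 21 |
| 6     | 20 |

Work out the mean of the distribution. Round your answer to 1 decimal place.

3.6

Values: 1, 2, 3, 4, 5, 6
Σfx = 19×1 + 22×2 + 6×3 + 21×4 + 21×5 + 20×6 = 390
n = Σf = 109
Mean = 390 / 109 = 3.5780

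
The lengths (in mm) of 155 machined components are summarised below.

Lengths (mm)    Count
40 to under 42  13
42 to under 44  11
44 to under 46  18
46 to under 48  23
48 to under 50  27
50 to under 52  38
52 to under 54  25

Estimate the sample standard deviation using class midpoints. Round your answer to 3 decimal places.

3.674

Midpoints: 41, 43, 45, 47, 49, 51, 53
n = 155, Σfm = 7483, mean = 48.2774
Σfm² = 363339
Σf(m − x̄)² = Σfm² − (Σfm)²/n = 363339 − 7483²/155 = 2079.0710
Sample variance = 2079.0710 / 154 = 13.5005
Standard deviation = √13.5005 = 3.6743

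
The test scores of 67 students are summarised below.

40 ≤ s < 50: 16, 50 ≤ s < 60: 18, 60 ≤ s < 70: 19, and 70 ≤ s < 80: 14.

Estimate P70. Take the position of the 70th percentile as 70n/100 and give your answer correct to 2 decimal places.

66.79

Cumulative frequencies: 16, 34, 53, 67
n = 67; position = 70n/100 = 46.9.
This falls in the class 60 ≤ s < 70: L = 60, F = 34, f = 19, h = 10.
70th percentile ≈ 60 + ((46.9 − 34) / 19) × 10 = 66.7895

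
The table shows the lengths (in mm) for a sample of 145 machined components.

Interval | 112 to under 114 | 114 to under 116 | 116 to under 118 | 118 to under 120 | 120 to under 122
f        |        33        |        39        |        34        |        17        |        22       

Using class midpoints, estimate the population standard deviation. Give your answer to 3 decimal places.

2.692

Midpoints: 113, 115, 117, 119, 121
n = 145, Σfm = 16877, mean = 116.3931
Σfm² = 1965417
Σf(m − x̄)² = Σfm² − (Σfm)²/n = 1965417 − 16877²/145 = 1050.5931
Population variance = 1050.5931 / 145 = 7.2455
Standard deviation = √7.2455 = 2.6917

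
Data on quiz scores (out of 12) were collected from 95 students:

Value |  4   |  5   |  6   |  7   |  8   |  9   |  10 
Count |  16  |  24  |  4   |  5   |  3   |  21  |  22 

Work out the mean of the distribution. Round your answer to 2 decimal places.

Values: 4, 5, 6, 7, 8, 9, 10
Σfx = 16×4 + 24×5 + 4×6 + 5×7 + 3×8 + 21×9 + 22×10 = 676
n = Σf = 95
Mean = 676 / 95 = 7.1158

7.12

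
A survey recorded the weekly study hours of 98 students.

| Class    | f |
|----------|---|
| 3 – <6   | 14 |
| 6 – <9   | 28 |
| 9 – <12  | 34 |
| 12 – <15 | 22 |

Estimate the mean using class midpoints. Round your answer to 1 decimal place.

Midpoints: 4.5, 7.5, 10.5, 13.5
Σfm = 14×4.5 + 28×7.5 + 34×10.5 + 22×13.5 = 927
n = Σf = 98
Mean = 927 / 98 = 9.4592

9.5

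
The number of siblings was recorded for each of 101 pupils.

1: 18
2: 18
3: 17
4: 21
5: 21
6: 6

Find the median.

Cumulative frequencies: 18, 36, 53, 74, 95, 101
n = 101, so the median is the value in position (n+1)/2 = 51.
Position 51 falls at value 3.

3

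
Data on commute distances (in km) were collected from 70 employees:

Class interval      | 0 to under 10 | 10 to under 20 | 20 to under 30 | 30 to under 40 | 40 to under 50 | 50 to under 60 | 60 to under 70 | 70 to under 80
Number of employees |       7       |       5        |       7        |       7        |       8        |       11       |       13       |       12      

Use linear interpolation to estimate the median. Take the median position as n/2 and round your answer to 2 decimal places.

50.91

Cumulative frequencies: 7, 12, 19, 26, 34, 45, 58, 70
n = 70; position = n/2 = 35.
This falls in the class 50 to under 60: L = 50, F = 34, f = 11, h = 10.
Median ≈ 50 + ((35 − 34) / 11) × 10 = 50.9091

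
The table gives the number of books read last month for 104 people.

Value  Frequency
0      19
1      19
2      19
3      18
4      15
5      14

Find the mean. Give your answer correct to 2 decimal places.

Values: 0, 1, 2, 3, 4, 5
Σfx = 19×0 + 19×1 + 19×2 + 18×3 + 15×4 + 14×5 = 241
n = Σf = 104
Mean = 241 / 104 = 2.3173

2.32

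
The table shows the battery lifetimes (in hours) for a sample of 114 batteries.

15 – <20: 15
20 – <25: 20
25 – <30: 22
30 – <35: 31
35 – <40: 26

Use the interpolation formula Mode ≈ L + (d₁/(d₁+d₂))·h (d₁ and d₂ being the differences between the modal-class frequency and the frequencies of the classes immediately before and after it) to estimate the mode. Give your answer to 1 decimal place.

Modal class: 30 – <35 (highest frequency 31).
d₁ = 31 − 22 = 9, d₂ = 31 − 26 = 5
Mode ≈ 30 + (9/(9+5)) × 5 = 30 + 3.2143 = 33.2143

33.2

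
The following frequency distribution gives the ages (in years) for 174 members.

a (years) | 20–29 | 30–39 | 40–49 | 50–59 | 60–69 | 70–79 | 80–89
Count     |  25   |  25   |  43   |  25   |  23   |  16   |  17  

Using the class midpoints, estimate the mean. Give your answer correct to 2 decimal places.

Midpoints: 24.5, 34.5, 44.5, 54.5, 64.5, 74.5, 84.5
Σfm = 25×24.5 + 25×34.5 + 43×44.5 + 25×54.5 + 23×64.5 + 16×74.5 + 17×84.5 = 8863
n = Σf = 174
Mean = 8863 / 174 = 50.9368

50.94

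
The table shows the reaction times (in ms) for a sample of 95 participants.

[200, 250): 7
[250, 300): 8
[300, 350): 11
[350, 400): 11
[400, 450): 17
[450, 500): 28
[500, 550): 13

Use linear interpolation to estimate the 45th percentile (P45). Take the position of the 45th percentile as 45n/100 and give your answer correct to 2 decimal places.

416.91

Cumulative frequencies: 7, 15, 26, 37, 54, 82, 95
n = 95; position = 45n/100 = 42.75.
This falls in the class [400, 450): L = 400, F = 37, f = 17, h = 50.
45th percentile ≈ 400 + ((42.75 − 37) / 17) × 50 = 416.9118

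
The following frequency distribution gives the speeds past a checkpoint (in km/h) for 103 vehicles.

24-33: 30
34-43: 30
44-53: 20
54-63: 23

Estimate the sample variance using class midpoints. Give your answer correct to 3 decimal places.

126.880

Midpoints: 28.5, 38.5, 48.5, 58.5
n = 103, Σfm = 4325.5, mean = 41.9951
Σfm² = 194591.75
Σf(m − x̄)² = Σfm² − (Σfm)²/n = 194591.75 − 4325.5²/103 = 12941.7476
Sample variance = 12941.7476 / 102 = 126.8799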